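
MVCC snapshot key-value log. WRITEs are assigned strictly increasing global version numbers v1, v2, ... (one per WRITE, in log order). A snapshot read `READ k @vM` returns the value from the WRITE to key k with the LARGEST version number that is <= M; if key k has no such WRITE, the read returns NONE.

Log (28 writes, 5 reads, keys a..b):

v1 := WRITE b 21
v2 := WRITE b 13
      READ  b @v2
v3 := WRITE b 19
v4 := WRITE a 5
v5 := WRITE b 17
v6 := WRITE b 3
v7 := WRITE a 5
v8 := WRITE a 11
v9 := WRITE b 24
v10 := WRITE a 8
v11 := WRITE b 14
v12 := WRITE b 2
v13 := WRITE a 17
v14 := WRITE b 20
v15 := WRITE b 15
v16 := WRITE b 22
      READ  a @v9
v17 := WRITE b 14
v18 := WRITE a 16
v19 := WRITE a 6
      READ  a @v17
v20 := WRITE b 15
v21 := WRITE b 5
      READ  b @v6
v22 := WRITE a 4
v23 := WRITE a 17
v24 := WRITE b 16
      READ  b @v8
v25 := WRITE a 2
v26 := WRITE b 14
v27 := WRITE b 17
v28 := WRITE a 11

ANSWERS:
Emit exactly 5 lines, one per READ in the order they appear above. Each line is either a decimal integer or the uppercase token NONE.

Answer: 13
11
17
3
3

Derivation:
v1: WRITE b=21  (b history now [(1, 21)])
v2: WRITE b=13  (b history now [(1, 21), (2, 13)])
READ b @v2: history=[(1, 21), (2, 13)] -> pick v2 -> 13
v3: WRITE b=19  (b history now [(1, 21), (2, 13), (3, 19)])
v4: WRITE a=5  (a history now [(4, 5)])
v5: WRITE b=17  (b history now [(1, 21), (2, 13), (3, 19), (5, 17)])
v6: WRITE b=3  (b history now [(1, 21), (2, 13), (3, 19), (5, 17), (6, 3)])
v7: WRITE a=5  (a history now [(4, 5), (7, 5)])
v8: WRITE a=11  (a history now [(4, 5), (7, 5), (8, 11)])
v9: WRITE b=24  (b history now [(1, 21), (2, 13), (3, 19), (5, 17), (6, 3), (9, 24)])
v10: WRITE a=8  (a history now [(4, 5), (7, 5), (8, 11), (10, 8)])
v11: WRITE b=14  (b history now [(1, 21), (2, 13), (3, 19), (5, 17), (6, 3), (9, 24), (11, 14)])
v12: WRITE b=2  (b history now [(1, 21), (2, 13), (3, 19), (5, 17), (6, 3), (9, 24), (11, 14), (12, 2)])
v13: WRITE a=17  (a history now [(4, 5), (7, 5), (8, 11), (10, 8), (13, 17)])
v14: WRITE b=20  (b history now [(1, 21), (2, 13), (3, 19), (5, 17), (6, 3), (9, 24), (11, 14), (12, 2), (14, 20)])
v15: WRITE b=15  (b history now [(1, 21), (2, 13), (3, 19), (5, 17), (6, 3), (9, 24), (11, 14), (12, 2), (14, 20), (15, 15)])
v16: WRITE b=22  (b history now [(1, 21), (2, 13), (3, 19), (5, 17), (6, 3), (9, 24), (11, 14), (12, 2), (14, 20), (15, 15), (16, 22)])
READ a @v9: history=[(4, 5), (7, 5), (8, 11), (10, 8), (13, 17)] -> pick v8 -> 11
v17: WRITE b=14  (b history now [(1, 21), (2, 13), (3, 19), (5, 17), (6, 3), (9, 24), (11, 14), (12, 2), (14, 20), (15, 15), (16, 22), (17, 14)])
v18: WRITE a=16  (a history now [(4, 5), (7, 5), (8, 11), (10, 8), (13, 17), (18, 16)])
v19: WRITE a=6  (a history now [(4, 5), (7, 5), (8, 11), (10, 8), (13, 17), (18, 16), (19, 6)])
READ a @v17: history=[(4, 5), (7, 5), (8, 11), (10, 8), (13, 17), (18, 16), (19, 6)] -> pick v13 -> 17
v20: WRITE b=15  (b history now [(1, 21), (2, 13), (3, 19), (5, 17), (6, 3), (9, 24), (11, 14), (12, 2), (14, 20), (15, 15), (16, 22), (17, 14), (20, 15)])
v21: WRITE b=5  (b history now [(1, 21), (2, 13), (3, 19), (5, 17), (6, 3), (9, 24), (11, 14), (12, 2), (14, 20), (15, 15), (16, 22), (17, 14), (20, 15), (21, 5)])
READ b @v6: history=[(1, 21), (2, 13), (3, 19), (5, 17), (6, 3), (9, 24), (11, 14), (12, 2), (14, 20), (15, 15), (16, 22), (17, 14), (20, 15), (21, 5)] -> pick v6 -> 3
v22: WRITE a=4  (a history now [(4, 5), (7, 5), (8, 11), (10, 8), (13, 17), (18, 16), (19, 6), (22, 4)])
v23: WRITE a=17  (a history now [(4, 5), (7, 5), (8, 11), (10, 8), (13, 17), (18, 16), (19, 6), (22, 4), (23, 17)])
v24: WRITE b=16  (b history now [(1, 21), (2, 13), (3, 19), (5, 17), (6, 3), (9, 24), (11, 14), (12, 2), (14, 20), (15, 15), (16, 22), (17, 14), (20, 15), (21, 5), (24, 16)])
READ b @v8: history=[(1, 21), (2, 13), (3, 19), (5, 17), (6, 3), (9, 24), (11, 14), (12, 2), (14, 20), (15, 15), (16, 22), (17, 14), (20, 15), (21, 5), (24, 16)] -> pick v6 -> 3
v25: WRITE a=2  (a history now [(4, 5), (7, 5), (8, 11), (10, 8), (13, 17), (18, 16), (19, 6), (22, 4), (23, 17), (25, 2)])
v26: WRITE b=14  (b history now [(1, 21), (2, 13), (3, 19), (5, 17), (6, 3), (9, 24), (11, 14), (12, 2), (14, 20), (15, 15), (16, 22), (17, 14), (20, 15), (21, 5), (24, 16), (26, 14)])
v27: WRITE b=17  (b history now [(1, 21), (2, 13), (3, 19), (5, 17), (6, 3), (9, 24), (11, 14), (12, 2), (14, 20), (15, 15), (16, 22), (17, 14), (20, 15), (21, 5), (24, 16), (26, 14), (27, 17)])
v28: WRITE a=11  (a history now [(4, 5), (7, 5), (8, 11), (10, 8), (13, 17), (18, 16), (19, 6), (22, 4), (23, 17), (25, 2), (28, 11)])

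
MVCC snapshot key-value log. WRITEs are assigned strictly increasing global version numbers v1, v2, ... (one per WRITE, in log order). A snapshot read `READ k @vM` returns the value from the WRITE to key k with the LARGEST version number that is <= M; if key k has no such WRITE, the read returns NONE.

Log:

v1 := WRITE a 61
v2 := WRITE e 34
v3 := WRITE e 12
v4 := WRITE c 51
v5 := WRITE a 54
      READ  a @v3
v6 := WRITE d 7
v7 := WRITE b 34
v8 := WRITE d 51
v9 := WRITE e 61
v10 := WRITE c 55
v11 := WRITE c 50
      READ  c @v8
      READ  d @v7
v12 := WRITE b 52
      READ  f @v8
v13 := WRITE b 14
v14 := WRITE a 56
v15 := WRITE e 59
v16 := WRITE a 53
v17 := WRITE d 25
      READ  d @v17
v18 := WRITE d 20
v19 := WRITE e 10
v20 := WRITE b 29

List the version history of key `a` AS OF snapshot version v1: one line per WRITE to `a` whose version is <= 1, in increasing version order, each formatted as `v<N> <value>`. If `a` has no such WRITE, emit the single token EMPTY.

Answer: v1 61

Derivation:
Scan writes for key=a with version <= 1:
  v1 WRITE a 61 -> keep
  v2 WRITE e 34 -> skip
  v3 WRITE e 12 -> skip
  v4 WRITE c 51 -> skip
  v5 WRITE a 54 -> drop (> snap)
  v6 WRITE d 7 -> skip
  v7 WRITE b 34 -> skip
  v8 WRITE d 51 -> skip
  v9 WRITE e 61 -> skip
  v10 WRITE c 55 -> skip
  v11 WRITE c 50 -> skip
  v12 WRITE b 52 -> skip
  v13 WRITE b 14 -> skip
  v14 WRITE a 56 -> drop (> snap)
  v15 WRITE e 59 -> skip
  v16 WRITE a 53 -> drop (> snap)
  v17 WRITE d 25 -> skip
  v18 WRITE d 20 -> skip
  v19 WRITE e 10 -> skip
  v20 WRITE b 29 -> skip
Collected: [(1, 61)]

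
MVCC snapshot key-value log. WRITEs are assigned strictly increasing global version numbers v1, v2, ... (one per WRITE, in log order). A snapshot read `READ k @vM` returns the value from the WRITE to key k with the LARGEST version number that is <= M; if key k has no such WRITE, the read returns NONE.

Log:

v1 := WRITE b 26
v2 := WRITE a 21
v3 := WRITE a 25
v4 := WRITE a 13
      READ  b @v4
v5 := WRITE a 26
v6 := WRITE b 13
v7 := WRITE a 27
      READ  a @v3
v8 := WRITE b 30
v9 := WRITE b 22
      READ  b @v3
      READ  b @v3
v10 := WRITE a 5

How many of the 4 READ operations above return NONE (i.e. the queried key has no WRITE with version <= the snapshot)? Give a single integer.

v1: WRITE b=26  (b history now [(1, 26)])
v2: WRITE a=21  (a history now [(2, 21)])
v3: WRITE a=25  (a history now [(2, 21), (3, 25)])
v4: WRITE a=13  (a history now [(2, 21), (3, 25), (4, 13)])
READ b @v4: history=[(1, 26)] -> pick v1 -> 26
v5: WRITE a=26  (a history now [(2, 21), (3, 25), (4, 13), (5, 26)])
v6: WRITE b=13  (b history now [(1, 26), (6, 13)])
v7: WRITE a=27  (a history now [(2, 21), (3, 25), (4, 13), (5, 26), (7, 27)])
READ a @v3: history=[(2, 21), (3, 25), (4, 13), (5, 26), (7, 27)] -> pick v3 -> 25
v8: WRITE b=30  (b history now [(1, 26), (6, 13), (8, 30)])
v9: WRITE b=22  (b history now [(1, 26), (6, 13), (8, 30), (9, 22)])
READ b @v3: history=[(1, 26), (6, 13), (8, 30), (9, 22)] -> pick v1 -> 26
READ b @v3: history=[(1, 26), (6, 13), (8, 30), (9, 22)] -> pick v1 -> 26
v10: WRITE a=5  (a history now [(2, 21), (3, 25), (4, 13), (5, 26), (7, 27), (10, 5)])
Read results in order: ['26', '25', '26', '26']
NONE count = 0

Answer: 0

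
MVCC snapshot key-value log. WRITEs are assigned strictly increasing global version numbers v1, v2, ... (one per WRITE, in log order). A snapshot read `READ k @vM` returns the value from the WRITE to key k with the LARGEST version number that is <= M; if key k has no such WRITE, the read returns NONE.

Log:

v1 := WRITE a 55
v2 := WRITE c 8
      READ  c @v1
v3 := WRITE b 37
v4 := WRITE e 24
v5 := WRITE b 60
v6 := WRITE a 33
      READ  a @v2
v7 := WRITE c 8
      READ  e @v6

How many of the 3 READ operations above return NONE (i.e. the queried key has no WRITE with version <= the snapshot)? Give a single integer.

Answer: 1

Derivation:
v1: WRITE a=55  (a history now [(1, 55)])
v2: WRITE c=8  (c history now [(2, 8)])
READ c @v1: history=[(2, 8)] -> no version <= 1 -> NONE
v3: WRITE b=37  (b history now [(3, 37)])
v4: WRITE e=24  (e history now [(4, 24)])
v5: WRITE b=60  (b history now [(3, 37), (5, 60)])
v6: WRITE a=33  (a history now [(1, 55), (6, 33)])
READ a @v2: history=[(1, 55), (6, 33)] -> pick v1 -> 55
v7: WRITE c=8  (c history now [(2, 8), (7, 8)])
READ e @v6: history=[(4, 24)] -> pick v4 -> 24
Read results in order: ['NONE', '55', '24']
NONE count = 1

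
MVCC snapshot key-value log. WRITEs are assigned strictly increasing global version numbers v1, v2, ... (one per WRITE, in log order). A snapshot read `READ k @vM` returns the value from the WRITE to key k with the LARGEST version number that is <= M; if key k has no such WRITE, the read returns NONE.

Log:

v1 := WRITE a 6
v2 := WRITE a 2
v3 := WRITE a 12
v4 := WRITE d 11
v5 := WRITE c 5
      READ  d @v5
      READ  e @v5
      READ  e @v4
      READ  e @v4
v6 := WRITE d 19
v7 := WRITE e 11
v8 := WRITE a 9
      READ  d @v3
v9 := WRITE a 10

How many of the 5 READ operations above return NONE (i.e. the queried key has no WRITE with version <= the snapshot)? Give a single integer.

Answer: 4

Derivation:
v1: WRITE a=6  (a history now [(1, 6)])
v2: WRITE a=2  (a history now [(1, 6), (2, 2)])
v3: WRITE a=12  (a history now [(1, 6), (2, 2), (3, 12)])
v4: WRITE d=11  (d history now [(4, 11)])
v5: WRITE c=5  (c history now [(5, 5)])
READ d @v5: history=[(4, 11)] -> pick v4 -> 11
READ e @v5: history=[] -> no version <= 5 -> NONE
READ e @v4: history=[] -> no version <= 4 -> NONE
READ e @v4: history=[] -> no version <= 4 -> NONE
v6: WRITE d=19  (d history now [(4, 11), (6, 19)])
v7: WRITE e=11  (e history now [(7, 11)])
v8: WRITE a=9  (a history now [(1, 6), (2, 2), (3, 12), (8, 9)])
READ d @v3: history=[(4, 11), (6, 19)] -> no version <= 3 -> NONE
v9: WRITE a=10  (a history now [(1, 6), (2, 2), (3, 12), (8, 9), (9, 10)])
Read results in order: ['11', 'NONE', 'NONE', 'NONE', 'NONE']
NONE count = 4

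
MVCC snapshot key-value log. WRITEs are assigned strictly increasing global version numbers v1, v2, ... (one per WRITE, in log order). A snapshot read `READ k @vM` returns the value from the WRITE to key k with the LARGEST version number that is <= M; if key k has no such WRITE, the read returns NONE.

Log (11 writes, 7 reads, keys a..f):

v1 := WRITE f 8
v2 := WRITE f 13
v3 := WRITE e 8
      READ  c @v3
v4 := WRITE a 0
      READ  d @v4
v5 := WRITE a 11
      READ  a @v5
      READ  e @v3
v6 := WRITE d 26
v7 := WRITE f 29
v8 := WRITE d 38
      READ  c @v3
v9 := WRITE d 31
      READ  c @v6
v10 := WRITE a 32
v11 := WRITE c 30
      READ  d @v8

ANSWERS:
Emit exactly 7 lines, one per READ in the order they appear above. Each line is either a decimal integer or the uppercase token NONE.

v1: WRITE f=8  (f history now [(1, 8)])
v2: WRITE f=13  (f history now [(1, 8), (2, 13)])
v3: WRITE e=8  (e history now [(3, 8)])
READ c @v3: history=[] -> no version <= 3 -> NONE
v4: WRITE a=0  (a history now [(4, 0)])
READ d @v4: history=[] -> no version <= 4 -> NONE
v5: WRITE a=11  (a history now [(4, 0), (5, 11)])
READ a @v5: history=[(4, 0), (5, 11)] -> pick v5 -> 11
READ e @v3: history=[(3, 8)] -> pick v3 -> 8
v6: WRITE d=26  (d history now [(6, 26)])
v7: WRITE f=29  (f history now [(1, 8), (2, 13), (7, 29)])
v8: WRITE d=38  (d history now [(6, 26), (8, 38)])
READ c @v3: history=[] -> no version <= 3 -> NONE
v9: WRITE d=31  (d history now [(6, 26), (8, 38), (9, 31)])
READ c @v6: history=[] -> no version <= 6 -> NONE
v10: WRITE a=32  (a history now [(4, 0), (5, 11), (10, 32)])
v11: WRITE c=30  (c history now [(11, 30)])
READ d @v8: history=[(6, 26), (8, 38), (9, 31)] -> pick v8 -> 38

Answer: NONE
NONE
11
8
NONE
NONE
38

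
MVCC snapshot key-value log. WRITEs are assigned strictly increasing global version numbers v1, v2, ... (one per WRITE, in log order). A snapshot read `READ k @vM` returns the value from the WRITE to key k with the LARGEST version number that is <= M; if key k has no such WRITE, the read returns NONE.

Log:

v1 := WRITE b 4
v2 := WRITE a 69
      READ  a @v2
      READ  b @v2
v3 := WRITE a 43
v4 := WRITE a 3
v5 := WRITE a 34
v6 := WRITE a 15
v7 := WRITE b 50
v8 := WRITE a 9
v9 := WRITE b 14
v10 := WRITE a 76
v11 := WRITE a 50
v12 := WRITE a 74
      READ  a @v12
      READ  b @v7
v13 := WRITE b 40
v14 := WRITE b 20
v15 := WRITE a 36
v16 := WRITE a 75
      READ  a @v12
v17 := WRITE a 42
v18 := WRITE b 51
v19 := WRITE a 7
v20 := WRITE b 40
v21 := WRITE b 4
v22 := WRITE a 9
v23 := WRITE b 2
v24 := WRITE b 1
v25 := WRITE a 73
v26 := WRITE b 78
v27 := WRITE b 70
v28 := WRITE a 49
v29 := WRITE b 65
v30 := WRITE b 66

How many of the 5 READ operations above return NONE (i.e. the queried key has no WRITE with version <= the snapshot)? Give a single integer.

Answer: 0

Derivation:
v1: WRITE b=4  (b history now [(1, 4)])
v2: WRITE a=69  (a history now [(2, 69)])
READ a @v2: history=[(2, 69)] -> pick v2 -> 69
READ b @v2: history=[(1, 4)] -> pick v1 -> 4
v3: WRITE a=43  (a history now [(2, 69), (3, 43)])
v4: WRITE a=3  (a history now [(2, 69), (3, 43), (4, 3)])
v5: WRITE a=34  (a history now [(2, 69), (3, 43), (4, 3), (5, 34)])
v6: WRITE a=15  (a history now [(2, 69), (3, 43), (4, 3), (5, 34), (6, 15)])
v7: WRITE b=50  (b history now [(1, 4), (7, 50)])
v8: WRITE a=9  (a history now [(2, 69), (3, 43), (4, 3), (5, 34), (6, 15), (8, 9)])
v9: WRITE b=14  (b history now [(1, 4), (7, 50), (9, 14)])
v10: WRITE a=76  (a history now [(2, 69), (3, 43), (4, 3), (5, 34), (6, 15), (8, 9), (10, 76)])
v11: WRITE a=50  (a history now [(2, 69), (3, 43), (4, 3), (5, 34), (6, 15), (8, 9), (10, 76), (11, 50)])
v12: WRITE a=74  (a history now [(2, 69), (3, 43), (4, 3), (5, 34), (6, 15), (8, 9), (10, 76), (11, 50), (12, 74)])
READ a @v12: history=[(2, 69), (3, 43), (4, 3), (5, 34), (6, 15), (8, 9), (10, 76), (11, 50), (12, 74)] -> pick v12 -> 74
READ b @v7: history=[(1, 4), (7, 50), (9, 14)] -> pick v7 -> 50
v13: WRITE b=40  (b history now [(1, 4), (7, 50), (9, 14), (13, 40)])
v14: WRITE b=20  (b history now [(1, 4), (7, 50), (9, 14), (13, 40), (14, 20)])
v15: WRITE a=36  (a history now [(2, 69), (3, 43), (4, 3), (5, 34), (6, 15), (8, 9), (10, 76), (11, 50), (12, 74), (15, 36)])
v16: WRITE a=75  (a history now [(2, 69), (3, 43), (4, 3), (5, 34), (6, 15), (8, 9), (10, 76), (11, 50), (12, 74), (15, 36), (16, 75)])
READ a @v12: history=[(2, 69), (3, 43), (4, 3), (5, 34), (6, 15), (8, 9), (10, 76), (11, 50), (12, 74), (15, 36), (16, 75)] -> pick v12 -> 74
v17: WRITE a=42  (a history now [(2, 69), (3, 43), (4, 3), (5, 34), (6, 15), (8, 9), (10, 76), (11, 50), (12, 74), (15, 36), (16, 75), (17, 42)])
v18: WRITE b=51  (b history now [(1, 4), (7, 50), (9, 14), (13, 40), (14, 20), (18, 51)])
v19: WRITE a=7  (a history now [(2, 69), (3, 43), (4, 3), (5, 34), (6, 15), (8, 9), (10, 76), (11, 50), (12, 74), (15, 36), (16, 75), (17, 42), (19, 7)])
v20: WRITE b=40  (b history now [(1, 4), (7, 50), (9, 14), (13, 40), (14, 20), (18, 51), (20, 40)])
v21: WRITE b=4  (b history now [(1, 4), (7, 50), (9, 14), (13, 40), (14, 20), (18, 51), (20, 40), (21, 4)])
v22: WRITE a=9  (a history now [(2, 69), (3, 43), (4, 3), (5, 34), (6, 15), (8, 9), (10, 76), (11, 50), (12, 74), (15, 36), (16, 75), (17, 42), (19, 7), (22, 9)])
v23: WRITE b=2  (b history now [(1, 4), (7, 50), (9, 14), (13, 40), (14, 20), (18, 51), (20, 40), (21, 4), (23, 2)])
v24: WRITE b=1  (b history now [(1, 4), (7, 50), (9, 14), (13, 40), (14, 20), (18, 51), (20, 40), (21, 4), (23, 2), (24, 1)])
v25: WRITE a=73  (a history now [(2, 69), (3, 43), (4, 3), (5, 34), (6, 15), (8, 9), (10, 76), (11, 50), (12, 74), (15, 36), (16, 75), (17, 42), (19, 7), (22, 9), (25, 73)])
v26: WRITE b=78  (b history now [(1, 4), (7, 50), (9, 14), (13, 40), (14, 20), (18, 51), (20, 40), (21, 4), (23, 2), (24, 1), (26, 78)])
v27: WRITE b=70  (b history now [(1, 4), (7, 50), (9, 14), (13, 40), (14, 20), (18, 51), (20, 40), (21, 4), (23, 2), (24, 1), (26, 78), (27, 70)])
v28: WRITE a=49  (a history now [(2, 69), (3, 43), (4, 3), (5, 34), (6, 15), (8, 9), (10, 76), (11, 50), (12, 74), (15, 36), (16, 75), (17, 42), (19, 7), (22, 9), (25, 73), (28, 49)])
v29: WRITE b=65  (b history now [(1, 4), (7, 50), (9, 14), (13, 40), (14, 20), (18, 51), (20, 40), (21, 4), (23, 2), (24, 1), (26, 78), (27, 70), (29, 65)])
v30: WRITE b=66  (b history now [(1, 4), (7, 50), (9, 14), (13, 40), (14, 20), (18, 51), (20, 40), (21, 4), (23, 2), (24, 1), (26, 78), (27, 70), (29, 65), (30, 66)])
Read results in order: ['69', '4', '74', '50', '74']
NONE count = 0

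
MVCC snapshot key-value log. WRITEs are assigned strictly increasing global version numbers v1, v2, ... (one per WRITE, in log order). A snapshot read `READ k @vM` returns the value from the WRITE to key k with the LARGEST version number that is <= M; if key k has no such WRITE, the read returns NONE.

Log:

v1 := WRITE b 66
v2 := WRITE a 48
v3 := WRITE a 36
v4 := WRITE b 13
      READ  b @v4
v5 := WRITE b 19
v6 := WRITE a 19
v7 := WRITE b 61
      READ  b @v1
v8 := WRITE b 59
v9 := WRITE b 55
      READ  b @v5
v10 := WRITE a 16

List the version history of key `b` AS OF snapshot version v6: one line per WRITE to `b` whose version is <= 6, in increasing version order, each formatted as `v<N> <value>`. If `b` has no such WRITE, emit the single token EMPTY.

Answer: v1 66
v4 13
v5 19

Derivation:
Scan writes for key=b with version <= 6:
  v1 WRITE b 66 -> keep
  v2 WRITE a 48 -> skip
  v3 WRITE a 36 -> skip
  v4 WRITE b 13 -> keep
  v5 WRITE b 19 -> keep
  v6 WRITE a 19 -> skip
  v7 WRITE b 61 -> drop (> snap)
  v8 WRITE b 59 -> drop (> snap)
  v9 WRITE b 55 -> drop (> snap)
  v10 WRITE a 16 -> skip
Collected: [(1, 66), (4, 13), (5, 19)]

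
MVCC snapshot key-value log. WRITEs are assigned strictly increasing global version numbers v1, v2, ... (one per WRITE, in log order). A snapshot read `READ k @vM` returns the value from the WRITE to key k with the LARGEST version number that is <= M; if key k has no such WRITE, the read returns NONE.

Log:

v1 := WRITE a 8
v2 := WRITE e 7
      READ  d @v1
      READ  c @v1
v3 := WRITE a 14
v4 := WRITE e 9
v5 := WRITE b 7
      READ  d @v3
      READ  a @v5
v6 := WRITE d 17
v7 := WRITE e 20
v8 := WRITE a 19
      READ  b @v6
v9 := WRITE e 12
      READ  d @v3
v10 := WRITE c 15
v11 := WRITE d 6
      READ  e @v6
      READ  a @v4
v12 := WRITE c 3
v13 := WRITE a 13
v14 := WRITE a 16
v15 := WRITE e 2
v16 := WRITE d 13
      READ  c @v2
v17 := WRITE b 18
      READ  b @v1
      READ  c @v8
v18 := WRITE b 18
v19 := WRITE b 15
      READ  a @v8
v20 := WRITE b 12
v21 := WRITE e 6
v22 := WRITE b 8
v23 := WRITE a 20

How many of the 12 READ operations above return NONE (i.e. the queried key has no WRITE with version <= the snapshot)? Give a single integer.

Answer: 7

Derivation:
v1: WRITE a=8  (a history now [(1, 8)])
v2: WRITE e=7  (e history now [(2, 7)])
READ d @v1: history=[] -> no version <= 1 -> NONE
READ c @v1: history=[] -> no version <= 1 -> NONE
v3: WRITE a=14  (a history now [(1, 8), (3, 14)])
v4: WRITE e=9  (e history now [(2, 7), (4, 9)])
v5: WRITE b=7  (b history now [(5, 7)])
READ d @v3: history=[] -> no version <= 3 -> NONE
READ a @v5: history=[(1, 8), (3, 14)] -> pick v3 -> 14
v6: WRITE d=17  (d history now [(6, 17)])
v7: WRITE e=20  (e history now [(2, 7), (4, 9), (7, 20)])
v8: WRITE a=19  (a history now [(1, 8), (3, 14), (8, 19)])
READ b @v6: history=[(5, 7)] -> pick v5 -> 7
v9: WRITE e=12  (e history now [(2, 7), (4, 9), (7, 20), (9, 12)])
READ d @v3: history=[(6, 17)] -> no version <= 3 -> NONE
v10: WRITE c=15  (c history now [(10, 15)])
v11: WRITE d=6  (d history now [(6, 17), (11, 6)])
READ e @v6: history=[(2, 7), (4, 9), (7, 20), (9, 12)] -> pick v4 -> 9
READ a @v4: history=[(1, 8), (3, 14), (8, 19)] -> pick v3 -> 14
v12: WRITE c=3  (c history now [(10, 15), (12, 3)])
v13: WRITE a=13  (a history now [(1, 8), (3, 14), (8, 19), (13, 13)])
v14: WRITE a=16  (a history now [(1, 8), (3, 14), (8, 19), (13, 13), (14, 16)])
v15: WRITE e=2  (e history now [(2, 7), (4, 9), (7, 20), (9, 12), (15, 2)])
v16: WRITE d=13  (d history now [(6, 17), (11, 6), (16, 13)])
READ c @v2: history=[(10, 15), (12, 3)] -> no version <= 2 -> NONE
v17: WRITE b=18  (b history now [(5, 7), (17, 18)])
READ b @v1: history=[(5, 7), (17, 18)] -> no version <= 1 -> NONE
READ c @v8: history=[(10, 15), (12, 3)] -> no version <= 8 -> NONE
v18: WRITE b=18  (b history now [(5, 7), (17, 18), (18, 18)])
v19: WRITE b=15  (b history now [(5, 7), (17, 18), (18, 18), (19, 15)])
READ a @v8: history=[(1, 8), (3, 14), (8, 19), (13, 13), (14, 16)] -> pick v8 -> 19
v20: WRITE b=12  (b history now [(5, 7), (17, 18), (18, 18), (19, 15), (20, 12)])
v21: WRITE e=6  (e history now [(2, 7), (4, 9), (7, 20), (9, 12), (15, 2), (21, 6)])
v22: WRITE b=8  (b history now [(5, 7), (17, 18), (18, 18), (19, 15), (20, 12), (22, 8)])
v23: WRITE a=20  (a history now [(1, 8), (3, 14), (8, 19), (13, 13), (14, 16), (23, 20)])
Read results in order: ['NONE', 'NONE', 'NONE', '14', '7', 'NONE', '9', '14', 'NONE', 'NONE', 'NONE', '19']
NONE count = 7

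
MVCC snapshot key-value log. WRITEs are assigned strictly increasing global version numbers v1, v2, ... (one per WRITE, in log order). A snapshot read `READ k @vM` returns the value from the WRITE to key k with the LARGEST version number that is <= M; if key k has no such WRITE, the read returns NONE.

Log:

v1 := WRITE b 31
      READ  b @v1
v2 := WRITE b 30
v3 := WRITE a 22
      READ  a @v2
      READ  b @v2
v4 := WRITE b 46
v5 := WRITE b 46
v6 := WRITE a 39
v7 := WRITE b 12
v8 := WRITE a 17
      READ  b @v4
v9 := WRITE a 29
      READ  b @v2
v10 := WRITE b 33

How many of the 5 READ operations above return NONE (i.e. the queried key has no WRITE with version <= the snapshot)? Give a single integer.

Answer: 1

Derivation:
v1: WRITE b=31  (b history now [(1, 31)])
READ b @v1: history=[(1, 31)] -> pick v1 -> 31
v2: WRITE b=30  (b history now [(1, 31), (2, 30)])
v3: WRITE a=22  (a history now [(3, 22)])
READ a @v2: history=[(3, 22)] -> no version <= 2 -> NONE
READ b @v2: history=[(1, 31), (2, 30)] -> pick v2 -> 30
v4: WRITE b=46  (b history now [(1, 31), (2, 30), (4, 46)])
v5: WRITE b=46  (b history now [(1, 31), (2, 30), (4, 46), (5, 46)])
v6: WRITE a=39  (a history now [(3, 22), (6, 39)])
v7: WRITE b=12  (b history now [(1, 31), (2, 30), (4, 46), (5, 46), (7, 12)])
v8: WRITE a=17  (a history now [(3, 22), (6, 39), (8, 17)])
READ b @v4: history=[(1, 31), (2, 30), (4, 46), (5, 46), (7, 12)] -> pick v4 -> 46
v9: WRITE a=29  (a history now [(3, 22), (6, 39), (8, 17), (9, 29)])
READ b @v2: history=[(1, 31), (2, 30), (4, 46), (5, 46), (7, 12)] -> pick v2 -> 30
v10: WRITE b=33  (b history now [(1, 31), (2, 30), (4, 46), (5, 46), (7, 12), (10, 33)])
Read results in order: ['31', 'NONE', '30', '46', '30']
NONE count = 1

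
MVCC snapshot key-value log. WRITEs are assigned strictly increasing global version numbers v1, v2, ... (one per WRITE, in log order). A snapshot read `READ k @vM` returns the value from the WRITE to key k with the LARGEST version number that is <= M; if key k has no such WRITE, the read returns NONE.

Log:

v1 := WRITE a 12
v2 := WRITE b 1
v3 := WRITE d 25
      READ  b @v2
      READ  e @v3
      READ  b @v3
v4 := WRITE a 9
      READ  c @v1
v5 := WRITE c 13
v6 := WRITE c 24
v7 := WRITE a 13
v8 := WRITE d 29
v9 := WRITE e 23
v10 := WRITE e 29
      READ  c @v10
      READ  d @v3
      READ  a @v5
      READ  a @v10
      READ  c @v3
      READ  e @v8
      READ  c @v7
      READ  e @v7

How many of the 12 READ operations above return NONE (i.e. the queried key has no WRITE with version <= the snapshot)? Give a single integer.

v1: WRITE a=12  (a history now [(1, 12)])
v2: WRITE b=1  (b history now [(2, 1)])
v3: WRITE d=25  (d history now [(3, 25)])
READ b @v2: history=[(2, 1)] -> pick v2 -> 1
READ e @v3: history=[] -> no version <= 3 -> NONE
READ b @v3: history=[(2, 1)] -> pick v2 -> 1
v4: WRITE a=9  (a history now [(1, 12), (4, 9)])
READ c @v1: history=[] -> no version <= 1 -> NONE
v5: WRITE c=13  (c history now [(5, 13)])
v6: WRITE c=24  (c history now [(5, 13), (6, 24)])
v7: WRITE a=13  (a history now [(1, 12), (4, 9), (7, 13)])
v8: WRITE d=29  (d history now [(3, 25), (8, 29)])
v9: WRITE e=23  (e history now [(9, 23)])
v10: WRITE e=29  (e history now [(9, 23), (10, 29)])
READ c @v10: history=[(5, 13), (6, 24)] -> pick v6 -> 24
READ d @v3: history=[(3, 25), (8, 29)] -> pick v3 -> 25
READ a @v5: history=[(1, 12), (4, 9), (7, 13)] -> pick v4 -> 9
READ a @v10: history=[(1, 12), (4, 9), (7, 13)] -> pick v7 -> 13
READ c @v3: history=[(5, 13), (6, 24)] -> no version <= 3 -> NONE
READ e @v8: history=[(9, 23), (10, 29)] -> no version <= 8 -> NONE
READ c @v7: history=[(5, 13), (6, 24)] -> pick v6 -> 24
READ e @v7: history=[(9, 23), (10, 29)] -> no version <= 7 -> NONE
Read results in order: ['1', 'NONE', '1', 'NONE', '24', '25', '9', '13', 'NONE', 'NONE', '24', 'NONE']
NONE count = 5

Answer: 5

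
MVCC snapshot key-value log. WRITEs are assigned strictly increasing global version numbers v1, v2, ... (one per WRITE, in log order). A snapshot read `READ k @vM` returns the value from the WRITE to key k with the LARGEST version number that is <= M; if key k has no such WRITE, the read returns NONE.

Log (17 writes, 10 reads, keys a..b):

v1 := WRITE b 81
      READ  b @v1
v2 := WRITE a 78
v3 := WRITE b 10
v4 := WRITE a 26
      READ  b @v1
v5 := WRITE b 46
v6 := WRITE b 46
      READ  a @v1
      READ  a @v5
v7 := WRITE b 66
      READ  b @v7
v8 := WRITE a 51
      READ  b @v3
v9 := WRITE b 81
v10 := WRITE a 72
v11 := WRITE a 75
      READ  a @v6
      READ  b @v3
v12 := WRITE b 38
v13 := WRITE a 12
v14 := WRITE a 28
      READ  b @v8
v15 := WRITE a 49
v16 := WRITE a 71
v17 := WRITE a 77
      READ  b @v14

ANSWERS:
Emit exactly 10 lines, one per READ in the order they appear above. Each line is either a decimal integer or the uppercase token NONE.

v1: WRITE b=81  (b history now [(1, 81)])
READ b @v1: history=[(1, 81)] -> pick v1 -> 81
v2: WRITE a=78  (a history now [(2, 78)])
v3: WRITE b=10  (b history now [(1, 81), (3, 10)])
v4: WRITE a=26  (a history now [(2, 78), (4, 26)])
READ b @v1: history=[(1, 81), (3, 10)] -> pick v1 -> 81
v5: WRITE b=46  (b history now [(1, 81), (3, 10), (5, 46)])
v6: WRITE b=46  (b history now [(1, 81), (3, 10), (5, 46), (6, 46)])
READ a @v1: history=[(2, 78), (4, 26)] -> no version <= 1 -> NONE
READ a @v5: history=[(2, 78), (4, 26)] -> pick v4 -> 26
v7: WRITE b=66  (b history now [(1, 81), (3, 10), (5, 46), (6, 46), (7, 66)])
READ b @v7: history=[(1, 81), (3, 10), (5, 46), (6, 46), (7, 66)] -> pick v7 -> 66
v8: WRITE a=51  (a history now [(2, 78), (4, 26), (8, 51)])
READ b @v3: history=[(1, 81), (3, 10), (5, 46), (6, 46), (7, 66)] -> pick v3 -> 10
v9: WRITE b=81  (b history now [(1, 81), (3, 10), (5, 46), (6, 46), (7, 66), (9, 81)])
v10: WRITE a=72  (a history now [(2, 78), (4, 26), (8, 51), (10, 72)])
v11: WRITE a=75  (a history now [(2, 78), (4, 26), (8, 51), (10, 72), (11, 75)])
READ a @v6: history=[(2, 78), (4, 26), (8, 51), (10, 72), (11, 75)] -> pick v4 -> 26
READ b @v3: history=[(1, 81), (3, 10), (5, 46), (6, 46), (7, 66), (9, 81)] -> pick v3 -> 10
v12: WRITE b=38  (b history now [(1, 81), (3, 10), (5, 46), (6, 46), (7, 66), (9, 81), (12, 38)])
v13: WRITE a=12  (a history now [(2, 78), (4, 26), (8, 51), (10, 72), (11, 75), (13, 12)])
v14: WRITE a=28  (a history now [(2, 78), (4, 26), (8, 51), (10, 72), (11, 75), (13, 12), (14, 28)])
READ b @v8: history=[(1, 81), (3, 10), (5, 46), (6, 46), (7, 66), (9, 81), (12, 38)] -> pick v7 -> 66
v15: WRITE a=49  (a history now [(2, 78), (4, 26), (8, 51), (10, 72), (11, 75), (13, 12), (14, 28), (15, 49)])
v16: WRITE a=71  (a history now [(2, 78), (4, 26), (8, 51), (10, 72), (11, 75), (13, 12), (14, 28), (15, 49), (16, 71)])
v17: WRITE a=77  (a history now [(2, 78), (4, 26), (8, 51), (10, 72), (11, 75), (13, 12), (14, 28), (15, 49), (16, 71), (17, 77)])
READ b @v14: history=[(1, 81), (3, 10), (5, 46), (6, 46), (7, 66), (9, 81), (12, 38)] -> pick v12 -> 38

Answer: 81
81
NONE
26
66
10
26
10
66
38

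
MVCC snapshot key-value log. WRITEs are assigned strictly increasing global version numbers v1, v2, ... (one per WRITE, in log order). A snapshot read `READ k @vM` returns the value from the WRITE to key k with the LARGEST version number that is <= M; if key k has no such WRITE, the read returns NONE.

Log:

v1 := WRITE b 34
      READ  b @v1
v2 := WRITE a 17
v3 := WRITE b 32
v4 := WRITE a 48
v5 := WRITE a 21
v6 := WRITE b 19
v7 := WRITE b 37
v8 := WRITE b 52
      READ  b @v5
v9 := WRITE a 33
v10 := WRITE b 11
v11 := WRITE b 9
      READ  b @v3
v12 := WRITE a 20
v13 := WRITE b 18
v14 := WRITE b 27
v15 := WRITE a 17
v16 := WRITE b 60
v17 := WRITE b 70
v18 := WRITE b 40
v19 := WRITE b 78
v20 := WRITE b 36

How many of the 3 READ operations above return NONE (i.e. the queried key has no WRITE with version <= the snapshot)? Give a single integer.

v1: WRITE b=34  (b history now [(1, 34)])
READ b @v1: history=[(1, 34)] -> pick v1 -> 34
v2: WRITE a=17  (a history now [(2, 17)])
v3: WRITE b=32  (b history now [(1, 34), (3, 32)])
v4: WRITE a=48  (a history now [(2, 17), (4, 48)])
v5: WRITE a=21  (a history now [(2, 17), (4, 48), (5, 21)])
v6: WRITE b=19  (b history now [(1, 34), (3, 32), (6, 19)])
v7: WRITE b=37  (b history now [(1, 34), (3, 32), (6, 19), (7, 37)])
v8: WRITE b=52  (b history now [(1, 34), (3, 32), (6, 19), (7, 37), (8, 52)])
READ b @v5: history=[(1, 34), (3, 32), (6, 19), (7, 37), (8, 52)] -> pick v3 -> 32
v9: WRITE a=33  (a history now [(2, 17), (4, 48), (5, 21), (9, 33)])
v10: WRITE b=11  (b history now [(1, 34), (3, 32), (6, 19), (7, 37), (8, 52), (10, 11)])
v11: WRITE b=9  (b history now [(1, 34), (3, 32), (6, 19), (7, 37), (8, 52), (10, 11), (11, 9)])
READ b @v3: history=[(1, 34), (3, 32), (6, 19), (7, 37), (8, 52), (10, 11), (11, 9)] -> pick v3 -> 32
v12: WRITE a=20  (a history now [(2, 17), (4, 48), (5, 21), (9, 33), (12, 20)])
v13: WRITE b=18  (b history now [(1, 34), (3, 32), (6, 19), (7, 37), (8, 52), (10, 11), (11, 9), (13, 18)])
v14: WRITE b=27  (b history now [(1, 34), (3, 32), (6, 19), (7, 37), (8, 52), (10, 11), (11, 9), (13, 18), (14, 27)])
v15: WRITE a=17  (a history now [(2, 17), (4, 48), (5, 21), (9, 33), (12, 20), (15, 17)])
v16: WRITE b=60  (b history now [(1, 34), (3, 32), (6, 19), (7, 37), (8, 52), (10, 11), (11, 9), (13, 18), (14, 27), (16, 60)])
v17: WRITE b=70  (b history now [(1, 34), (3, 32), (6, 19), (7, 37), (8, 52), (10, 11), (11, 9), (13, 18), (14, 27), (16, 60), (17, 70)])
v18: WRITE b=40  (b history now [(1, 34), (3, 32), (6, 19), (7, 37), (8, 52), (10, 11), (11, 9), (13, 18), (14, 27), (16, 60), (17, 70), (18, 40)])
v19: WRITE b=78  (b history now [(1, 34), (3, 32), (6, 19), (7, 37), (8, 52), (10, 11), (11, 9), (13, 18), (14, 27), (16, 60), (17, 70), (18, 40), (19, 78)])
v20: WRITE b=36  (b history now [(1, 34), (3, 32), (6, 19), (7, 37), (8, 52), (10, 11), (11, 9), (13, 18), (14, 27), (16, 60), (17, 70), (18, 40), (19, 78), (20, 36)])
Read results in order: ['34', '32', '32']
NONE count = 0

Answer: 0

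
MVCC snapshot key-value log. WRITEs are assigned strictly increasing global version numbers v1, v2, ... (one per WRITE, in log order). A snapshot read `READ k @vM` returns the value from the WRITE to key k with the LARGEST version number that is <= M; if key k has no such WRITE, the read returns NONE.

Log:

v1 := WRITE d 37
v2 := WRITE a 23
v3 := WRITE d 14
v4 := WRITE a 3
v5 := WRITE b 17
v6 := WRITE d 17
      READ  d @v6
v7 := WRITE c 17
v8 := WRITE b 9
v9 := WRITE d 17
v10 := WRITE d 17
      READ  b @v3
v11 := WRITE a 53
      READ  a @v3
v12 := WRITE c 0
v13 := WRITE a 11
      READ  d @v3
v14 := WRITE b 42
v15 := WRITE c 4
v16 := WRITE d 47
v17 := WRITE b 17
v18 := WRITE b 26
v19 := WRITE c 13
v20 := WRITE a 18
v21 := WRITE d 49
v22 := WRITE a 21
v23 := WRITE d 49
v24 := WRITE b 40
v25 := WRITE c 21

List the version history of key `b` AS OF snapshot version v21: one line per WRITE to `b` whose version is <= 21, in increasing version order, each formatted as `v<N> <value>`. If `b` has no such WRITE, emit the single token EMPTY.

Answer: v5 17
v8 9
v14 42
v17 17
v18 26

Derivation:
Scan writes for key=b with version <= 21:
  v1 WRITE d 37 -> skip
  v2 WRITE a 23 -> skip
  v3 WRITE d 14 -> skip
  v4 WRITE a 3 -> skip
  v5 WRITE b 17 -> keep
  v6 WRITE d 17 -> skip
  v7 WRITE c 17 -> skip
  v8 WRITE b 9 -> keep
  v9 WRITE d 17 -> skip
  v10 WRITE d 17 -> skip
  v11 WRITE a 53 -> skip
  v12 WRITE c 0 -> skip
  v13 WRITE a 11 -> skip
  v14 WRITE b 42 -> keep
  v15 WRITE c 4 -> skip
  v16 WRITE d 47 -> skip
  v17 WRITE b 17 -> keep
  v18 WRITE b 26 -> keep
  v19 WRITE c 13 -> skip
  v20 WRITE a 18 -> skip
  v21 WRITE d 49 -> skip
  v22 WRITE a 21 -> skip
  v23 WRITE d 49 -> skip
  v24 WRITE b 40 -> drop (> snap)
  v25 WRITE c 21 -> skip
Collected: [(5, 17), (8, 9), (14, 42), (17, 17), (18, 26)]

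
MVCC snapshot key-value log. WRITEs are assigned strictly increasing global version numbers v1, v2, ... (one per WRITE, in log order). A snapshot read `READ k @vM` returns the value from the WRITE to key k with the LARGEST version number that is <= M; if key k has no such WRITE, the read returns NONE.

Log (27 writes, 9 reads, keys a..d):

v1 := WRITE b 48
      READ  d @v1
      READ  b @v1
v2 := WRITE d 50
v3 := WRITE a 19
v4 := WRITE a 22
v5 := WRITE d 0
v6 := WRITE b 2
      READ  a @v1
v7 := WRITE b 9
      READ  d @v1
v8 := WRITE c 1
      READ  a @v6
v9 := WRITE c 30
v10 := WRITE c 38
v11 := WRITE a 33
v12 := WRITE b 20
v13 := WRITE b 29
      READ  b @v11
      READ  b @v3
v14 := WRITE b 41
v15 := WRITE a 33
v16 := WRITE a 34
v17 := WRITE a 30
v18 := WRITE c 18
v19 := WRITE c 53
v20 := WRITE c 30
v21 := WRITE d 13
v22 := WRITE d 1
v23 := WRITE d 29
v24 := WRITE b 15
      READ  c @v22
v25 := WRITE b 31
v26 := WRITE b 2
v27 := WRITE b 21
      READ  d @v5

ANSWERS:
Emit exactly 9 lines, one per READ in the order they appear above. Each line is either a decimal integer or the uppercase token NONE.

Answer: NONE
48
NONE
NONE
22
9
48
30
0

Derivation:
v1: WRITE b=48  (b history now [(1, 48)])
READ d @v1: history=[] -> no version <= 1 -> NONE
READ b @v1: history=[(1, 48)] -> pick v1 -> 48
v2: WRITE d=50  (d history now [(2, 50)])
v3: WRITE a=19  (a history now [(3, 19)])
v4: WRITE a=22  (a history now [(3, 19), (4, 22)])
v5: WRITE d=0  (d history now [(2, 50), (5, 0)])
v6: WRITE b=2  (b history now [(1, 48), (6, 2)])
READ a @v1: history=[(3, 19), (4, 22)] -> no version <= 1 -> NONE
v7: WRITE b=9  (b history now [(1, 48), (6, 2), (7, 9)])
READ d @v1: history=[(2, 50), (5, 0)] -> no version <= 1 -> NONE
v8: WRITE c=1  (c history now [(8, 1)])
READ a @v6: history=[(3, 19), (4, 22)] -> pick v4 -> 22
v9: WRITE c=30  (c history now [(8, 1), (9, 30)])
v10: WRITE c=38  (c history now [(8, 1), (9, 30), (10, 38)])
v11: WRITE a=33  (a history now [(3, 19), (4, 22), (11, 33)])
v12: WRITE b=20  (b history now [(1, 48), (6, 2), (7, 9), (12, 20)])
v13: WRITE b=29  (b history now [(1, 48), (6, 2), (7, 9), (12, 20), (13, 29)])
READ b @v11: history=[(1, 48), (6, 2), (7, 9), (12, 20), (13, 29)] -> pick v7 -> 9
READ b @v3: history=[(1, 48), (6, 2), (7, 9), (12, 20), (13, 29)] -> pick v1 -> 48
v14: WRITE b=41  (b history now [(1, 48), (6, 2), (7, 9), (12, 20), (13, 29), (14, 41)])
v15: WRITE a=33  (a history now [(3, 19), (4, 22), (11, 33), (15, 33)])
v16: WRITE a=34  (a history now [(3, 19), (4, 22), (11, 33), (15, 33), (16, 34)])
v17: WRITE a=30  (a history now [(3, 19), (4, 22), (11, 33), (15, 33), (16, 34), (17, 30)])
v18: WRITE c=18  (c history now [(8, 1), (9, 30), (10, 38), (18, 18)])
v19: WRITE c=53  (c history now [(8, 1), (9, 30), (10, 38), (18, 18), (19, 53)])
v20: WRITE c=30  (c history now [(8, 1), (9, 30), (10, 38), (18, 18), (19, 53), (20, 30)])
v21: WRITE d=13  (d history now [(2, 50), (5, 0), (21, 13)])
v22: WRITE d=1  (d history now [(2, 50), (5, 0), (21, 13), (22, 1)])
v23: WRITE d=29  (d history now [(2, 50), (5, 0), (21, 13), (22, 1), (23, 29)])
v24: WRITE b=15  (b history now [(1, 48), (6, 2), (7, 9), (12, 20), (13, 29), (14, 41), (24, 15)])
READ c @v22: history=[(8, 1), (9, 30), (10, 38), (18, 18), (19, 53), (20, 30)] -> pick v20 -> 30
v25: WRITE b=31  (b history now [(1, 48), (6, 2), (7, 9), (12, 20), (13, 29), (14, 41), (24, 15), (25, 31)])
v26: WRITE b=2  (b history now [(1, 48), (6, 2), (7, 9), (12, 20), (13, 29), (14, 41), (24, 15), (25, 31), (26, 2)])
v27: WRITE b=21  (b history now [(1, 48), (6, 2), (7, 9), (12, 20), (13, 29), (14, 41), (24, 15), (25, 31), (26, 2), (27, 21)])
READ d @v5: history=[(2, 50), (5, 0), (21, 13), (22, 1), (23, 29)] -> pick v5 -> 0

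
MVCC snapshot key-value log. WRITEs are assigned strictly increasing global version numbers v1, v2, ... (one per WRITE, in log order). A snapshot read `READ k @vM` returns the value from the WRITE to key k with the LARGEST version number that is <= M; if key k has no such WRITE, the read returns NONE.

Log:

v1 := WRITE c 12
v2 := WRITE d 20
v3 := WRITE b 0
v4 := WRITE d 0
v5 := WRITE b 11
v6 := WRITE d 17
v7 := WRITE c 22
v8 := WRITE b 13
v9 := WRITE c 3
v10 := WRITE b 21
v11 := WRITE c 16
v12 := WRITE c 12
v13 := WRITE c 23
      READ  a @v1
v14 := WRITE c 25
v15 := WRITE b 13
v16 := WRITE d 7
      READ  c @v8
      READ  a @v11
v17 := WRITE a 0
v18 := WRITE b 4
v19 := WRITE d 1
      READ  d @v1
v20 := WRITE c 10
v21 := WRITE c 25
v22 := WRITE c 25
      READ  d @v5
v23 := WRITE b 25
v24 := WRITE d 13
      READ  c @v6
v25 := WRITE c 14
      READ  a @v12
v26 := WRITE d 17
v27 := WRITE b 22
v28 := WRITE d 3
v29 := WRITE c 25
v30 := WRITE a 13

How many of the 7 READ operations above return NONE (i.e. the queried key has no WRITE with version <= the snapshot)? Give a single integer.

Answer: 4

Derivation:
v1: WRITE c=12  (c history now [(1, 12)])
v2: WRITE d=20  (d history now [(2, 20)])
v3: WRITE b=0  (b history now [(3, 0)])
v4: WRITE d=0  (d history now [(2, 20), (4, 0)])
v5: WRITE b=11  (b history now [(3, 0), (5, 11)])
v6: WRITE d=17  (d history now [(2, 20), (4, 0), (6, 17)])
v7: WRITE c=22  (c history now [(1, 12), (7, 22)])
v8: WRITE b=13  (b history now [(3, 0), (5, 11), (8, 13)])
v9: WRITE c=3  (c history now [(1, 12), (7, 22), (9, 3)])
v10: WRITE b=21  (b history now [(3, 0), (5, 11), (8, 13), (10, 21)])
v11: WRITE c=16  (c history now [(1, 12), (7, 22), (9, 3), (11, 16)])
v12: WRITE c=12  (c history now [(1, 12), (7, 22), (9, 3), (11, 16), (12, 12)])
v13: WRITE c=23  (c history now [(1, 12), (7, 22), (9, 3), (11, 16), (12, 12), (13, 23)])
READ a @v1: history=[] -> no version <= 1 -> NONE
v14: WRITE c=25  (c history now [(1, 12), (7, 22), (9, 3), (11, 16), (12, 12), (13, 23), (14, 25)])
v15: WRITE b=13  (b history now [(3, 0), (5, 11), (8, 13), (10, 21), (15, 13)])
v16: WRITE d=7  (d history now [(2, 20), (4, 0), (6, 17), (16, 7)])
READ c @v8: history=[(1, 12), (7, 22), (9, 3), (11, 16), (12, 12), (13, 23), (14, 25)] -> pick v7 -> 22
READ a @v11: history=[] -> no version <= 11 -> NONE
v17: WRITE a=0  (a history now [(17, 0)])
v18: WRITE b=4  (b history now [(3, 0), (5, 11), (8, 13), (10, 21), (15, 13), (18, 4)])
v19: WRITE d=1  (d history now [(2, 20), (4, 0), (6, 17), (16, 7), (19, 1)])
READ d @v1: history=[(2, 20), (4, 0), (6, 17), (16, 7), (19, 1)] -> no version <= 1 -> NONE
v20: WRITE c=10  (c history now [(1, 12), (7, 22), (9, 3), (11, 16), (12, 12), (13, 23), (14, 25), (20, 10)])
v21: WRITE c=25  (c history now [(1, 12), (7, 22), (9, 3), (11, 16), (12, 12), (13, 23), (14, 25), (20, 10), (21, 25)])
v22: WRITE c=25  (c history now [(1, 12), (7, 22), (9, 3), (11, 16), (12, 12), (13, 23), (14, 25), (20, 10), (21, 25), (22, 25)])
READ d @v5: history=[(2, 20), (4, 0), (6, 17), (16, 7), (19, 1)] -> pick v4 -> 0
v23: WRITE b=25  (b history now [(3, 0), (5, 11), (8, 13), (10, 21), (15, 13), (18, 4), (23, 25)])
v24: WRITE d=13  (d history now [(2, 20), (4, 0), (6, 17), (16, 7), (19, 1), (24, 13)])
READ c @v6: history=[(1, 12), (7, 22), (9, 3), (11, 16), (12, 12), (13, 23), (14, 25), (20, 10), (21, 25), (22, 25)] -> pick v1 -> 12
v25: WRITE c=14  (c history now [(1, 12), (7, 22), (9, 3), (11, 16), (12, 12), (13, 23), (14, 25), (20, 10), (21, 25), (22, 25), (25, 14)])
READ a @v12: history=[(17, 0)] -> no version <= 12 -> NONE
v26: WRITE d=17  (d history now [(2, 20), (4, 0), (6, 17), (16, 7), (19, 1), (24, 13), (26, 17)])
v27: WRITE b=22  (b history now [(3, 0), (5, 11), (8, 13), (10, 21), (15, 13), (18, 4), (23, 25), (27, 22)])
v28: WRITE d=3  (d history now [(2, 20), (4, 0), (6, 17), (16, 7), (19, 1), (24, 13), (26, 17), (28, 3)])
v29: WRITE c=25  (c history now [(1, 12), (7, 22), (9, 3), (11, 16), (12, 12), (13, 23), (14, 25), (20, 10), (21, 25), (22, 25), (25, 14), (29, 25)])
v30: WRITE a=13  (a history now [(17, 0), (30, 13)])
Read results in order: ['NONE', '22', 'NONE', 'NONE', '0', '12', 'NONE']
NONE count = 4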